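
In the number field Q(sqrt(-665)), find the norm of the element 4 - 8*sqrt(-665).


N(a + b*sqrt(d)) = a^2 - d*b^2
= (4)^2 - (-665)*(-8)^2
= 16 + 42560
= 42576

42576


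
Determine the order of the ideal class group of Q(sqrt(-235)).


K = Q(sqrt(-235)). d mod 4 = 1, so D = disc(K) = d = -235
h(K) equals the number of primitive reduced positive-definite forms (a, b, c) = a*x^2 + b*x*y + c*y^2 with b^2 - 4ac = D,
where reduced means |b| <= a <= c, with b >= 0 whenever |b| = a or a = c, and primitive means gcd(a, b, c) = 1.
Reduced forces 3a^2 <= |D| = 235, so 1 <= a <= 8; b must have the parity of D, and c = (b^2 - D)/(4a) must be an integer >= a.
Enumerate a = 1..8, b in [-a, a]:
  a=1: (1, 1, 59)  [1]
  a=2..4: none
  a=5: (5, 5, 13)  [1]
  a=6..8: none
Total reduced forms: 1 + 1 = 2
h = 2

2


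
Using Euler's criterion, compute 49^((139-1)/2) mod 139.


p = 139 is prime and the exponent is (p-1)/2 = 69, so by Euler's criterion 49^69 = (49/139) = +1 or -1 mod 139.
Compute by square-and-multiply:
  69 = 64 + 4 + 1 (binary 1000101)
  Repeated squaring mod 139: 49^1 = 49, 49^2 = 38, 49^4 = 54, 49^8 = 136, 49^16 = 9, 49^32 = 81, 49^64 = 28
  49^69 = 49^64 * 49^4 * 49^1 = 28 * 54 * 49 mod 139
    28 * 54 = 1512 = 122 mod 139
    122 * 49 = 5978 = 1 mod 139
  49^69 = 1 mod 139
Result 1: 49 is a quadratic residue mod 139.
49^69 mod 139 = 1

1


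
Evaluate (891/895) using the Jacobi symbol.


Compute (891/895) via quadratic reciprocity:
  reciprocity: (891/895) -> -(895/891)
  reduce: (4/891)
  pull out 2: (2/891) = -1  (since 891 mod 8 = 3)
  pull out 2: (2/891) = -1  (since 891 mod 8 = 3)
  (1/891) = 1
Product of signs = -1

-1


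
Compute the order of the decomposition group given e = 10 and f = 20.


|D_P| = e * f
= 10 * 20
= 200

200


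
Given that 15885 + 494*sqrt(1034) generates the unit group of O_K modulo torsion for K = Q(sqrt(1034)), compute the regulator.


epsilon = 15885 + 494*sqrt(1034)
= 31770.0000
R = ln(31770.0000)
= 10.3663

10.3663


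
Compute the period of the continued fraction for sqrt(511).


Run the CF algorithm for sqrt(511).
a_0 = floor(sqrt(511)) = 22; set m_0=0, q_0=1.
Recurrence: m' = q*a - m,  q' = (d - m'^2)/q,  a' = floor((a_0 + m')/q').
  step 1: m=22, q=27, a=1
  step 2: m=5, q=18, a=1
  step 3: m=13, q=19, a=1
  step 4: m=6, q=25, a=1
  step 5: m=19, q=6, a=6
  step 6: m=17, q=37, a=1
  step 7: m=20, q=3, a=14
  step 8: m=22, q=9, a=4
  step 9: m=14, q=35, a=1
  step 10: m=21, q=2, a=21
  step 11: m=21, q=35, a=1
  step 12: m=14, q=9, a=4
  step 13: m=22, q=3, a=14
  step 14: m=20, q=37, a=1
  step 15: m=17, q=6, a=6
  step 16: m=19, q=25, a=1
  step 17: m=6, q=19, a=1
  step 18: m=13, q=18, a=1
  step 19: m=5, q=27, a=1
  step 20: m=22, q=1, a=44
a_20 = 2*a_0 = 44, so the period closes here.
sqrt(511) = [22; 1, 1, 1, 1, 6, 1, 14, 4, 1, 21, 1, 4, 14, 1, 6, 1, 1, 1, 1, 44]
Period length = 20

20


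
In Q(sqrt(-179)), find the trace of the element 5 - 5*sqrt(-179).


Tr(a + b*sqrt(d)) = (a + b*sqrt(d)) + (a - b*sqrt(d)) = 2a
= 2 * (5)
= 10

10


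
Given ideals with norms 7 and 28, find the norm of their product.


N(IJ) = N(I) * N(J)
= 7 * 28
= 196

196


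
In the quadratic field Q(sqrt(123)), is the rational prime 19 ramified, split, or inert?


K = Q(sqrt(123)). Since d mod 4 = 3, disc(K) = 492.
Check p | disc: 492 mod 19 = 17.
p does not divide disc. Compute Legendre symbol (d/p):
9^((19-1)/2) mod 19 = 1
(d/p) = 1, so p splits: (p) = P*P' with e=1, f=1, g=2.
Therefore p is split.

split


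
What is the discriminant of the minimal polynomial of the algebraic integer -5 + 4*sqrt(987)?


The element -5 + 4*sqrt(987) has minimal polynomial:
x^2 + 10*x - 15767
Discriminant = (10)^2 - 4*(-15767)
= 100 + 63068
= 63168

63168


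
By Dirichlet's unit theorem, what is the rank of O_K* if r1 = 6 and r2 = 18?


By Dirichlet's unit theorem:
rank = r1 + r2 - 1
= 6 + 18 - 1
= 23

23


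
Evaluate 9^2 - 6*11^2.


x^2 - d*y^2
= 9^2 - 6*11^2
= 81 - 726
= -645

-645


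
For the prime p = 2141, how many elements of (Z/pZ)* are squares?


For prime p, the number of non-zero quadratic residues is (p-1)/2.
= (2141-1)/2
= 1070

1070


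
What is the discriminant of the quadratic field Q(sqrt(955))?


For K = Q(sqrt(d)) with d squarefree: disc(K) = d if d = 1 mod 4, and disc(K) = 4d if d = 2 or 3 mod 4.
Here d = 955, and d mod 4 = 3.
d = 3 mod 4, not 1 (O_K = Z[sqrt(d)]), so disc(K) = 4d = 4 * (955) = 3820

3820


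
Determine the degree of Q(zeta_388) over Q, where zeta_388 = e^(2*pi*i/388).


The degree equals Euler's totient phi(388).
388 = 2^2 * 97
phi(388) = 192

192


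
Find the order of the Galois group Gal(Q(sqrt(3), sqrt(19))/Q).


The 2 square roots of distinct primes are multiplicatively independent over Q,
so [K:Q] = 2^2 and Gal(K/Q) is isomorphic to (Z/2Z)^2.
|Gal| = 2^2 = 4

4


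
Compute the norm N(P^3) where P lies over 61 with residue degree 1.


N(P^a) = p^(a*f)
= 61^(3*1)
= 61^3
= 226981

226981


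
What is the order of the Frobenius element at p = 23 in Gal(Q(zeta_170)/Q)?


The Frobenius at p in Gal(Q(zeta_n)/Q) = (Z/nZ)* is the class of p, so its order is ord_170(23), the smallest k >= 1 with 23^k = 1 mod 170.
n = 170 = 2 * 5 * 17, phi(170) = 64; the order divides phi(n).
Divisors of 64: 1, 2, 4, 8, 16, 32, 64
Repeated squaring mod 170: 23^1 = 23, 23^2 = 19, 23^4 = 21, 23^8 = 101, 23^16 = 1, 23^32 = 1, 23^64 = 1
Test divisors in increasing order:
  k=1: 23^1 = 23 mod 170
  k=2: 23^2 = 19 mod 170
  k=4: 23^4 = 21 mod 170
  k=8: 23^8 = 101 mod 170
  k=16: 23^16 = 1 mod 170  <- first divisor giving 1
Order = 16

16


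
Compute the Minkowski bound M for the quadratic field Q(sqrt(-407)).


d = -407, d mod 4 = 1, so disc(K) = d = -407; |disc(K)| = 407
Imaginary quadratic field, so n = 2, s = r2 = 1, r1 = 0
M = (n!/n^n) * (4/pi)^s * sqrt(|disc(K)|) = (2!/2^2) * (4/pi)^1 * sqrt(407)
= 0.5 * 1.273240 * 20.174241
= 12.8433

12.8433


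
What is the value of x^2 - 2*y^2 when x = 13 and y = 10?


x^2 - d*y^2
= 13^2 - 2*10^2
= 169 - 200
= -31

-31


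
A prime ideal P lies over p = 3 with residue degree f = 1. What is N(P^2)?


N(P^a) = p^(a*f)
= 3^(2*1)
= 3^2
= 9

9


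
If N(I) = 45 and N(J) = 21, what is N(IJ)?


N(IJ) = N(I) * N(J)
= 45 * 21
= 945

945


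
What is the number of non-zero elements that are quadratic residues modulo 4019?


For prime p, the number of non-zero quadratic residues is (p-1)/2.
= (4019-1)/2
= 2009

2009


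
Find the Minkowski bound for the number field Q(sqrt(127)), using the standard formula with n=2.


d = 127, d mod 4 = 3, so disc(K) = 4d = 508; |disc(K)| = 508
Real quadratic field, so n = 2, s = r2 = 0, r1 = 2
M = (n!/n^n) * (4/pi)^s * sqrt(|disc(K)|) = (2!/2^2) * (4/pi)^0 * sqrt(508)
= 0.5 * 1.000000 * 22.538855
= 11.2694

11.2694


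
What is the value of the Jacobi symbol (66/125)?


Compute (66/125) via quadratic reciprocity:
  pull out 2: (2/125) = -1  (since 125 mod 8 = 5)
  reciprocity: (33/125) -> +(125/33)
  reduce: (26/33)
  pull out 2: (2/33) = +1  (since 33 mod 8 = 1)
  reciprocity: (13/33) -> +(33/13)
  reduce: (7/13)
  reciprocity: (7/13) -> +(13/7)
  reduce: (6/7)
  pull out 2: (2/7) = +1  (since 7 mod 8 = 7)
  reciprocity: (3/7) -> -(7/3)
  reduce: (1/3)
  (1/3) = 1
Product of signs = 1

1


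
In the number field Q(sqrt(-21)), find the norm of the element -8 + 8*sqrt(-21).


N(a + b*sqrt(d)) = a^2 - d*b^2
= (-8)^2 - (-21)*(8)^2
= 64 + 1344
= 1408

1408


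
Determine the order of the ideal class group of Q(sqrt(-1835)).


K = Q(sqrt(-1835)). d mod 4 = 1, so D = disc(K) = d = -1835
h(K) equals the number of primitive reduced positive-definite forms (a, b, c) = a*x^2 + b*x*y + c*y^2 with b^2 - 4ac = D,
where reduced means |b| <= a <= c, with b >= 0 whenever |b| = a or a = c, and primitive means gcd(a, b, c) = 1.
Reduced forces 3a^2 <= |D| = 1835, so 1 <= a <= 24; b must have the parity of D, and c = (b^2 - D)/(4a) must be an integer >= a.
Enumerate a = 1..24, b in [-a, a]:
  a=1: (1, 1, 459)  [1]
  a=2: none
  a=3: (3, -1, 153), (3, 1, 153)  [2]
  a=4: none
  a=5: (5, 5, 93)  [1]
  a=6..8: none
  a=9: (9, -1, 51), (9, 1, 51)  [2]
  a=10..14: none
  a=15: (15, -5, 31), (15, 5, 31)  [2]
  a=16: none
  a=17: (17, -1, 27), (17, 1, 27)  [2]
  a=18..24: none
Total reduced forms: 1 + 2 + 1 + 2 + 2 + 2 = 10
h = 10

10


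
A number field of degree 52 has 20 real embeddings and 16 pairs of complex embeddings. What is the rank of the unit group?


By Dirichlet's unit theorem:
rank = r1 + r2 - 1
= 20 + 16 - 1
= 35

35


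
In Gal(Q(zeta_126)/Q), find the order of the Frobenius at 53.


The Frobenius at p in Gal(Q(zeta_n)/Q) = (Z/nZ)* is the class of p, so its order is ord_126(53), the smallest k >= 1 with 53^k = 1 mod 126.
n = 126 = 2 * 3^2 * 7, phi(126) = 36; the order divides phi(n).
Divisors of 36: 1, 2, 3, 4, 6, 9, 12, 18, 36
Repeated squaring mod 126: 53^1 = 53, 53^2 = 37, 53^4 = 109, 53^8 = 37, 53^16 = 109, 53^32 = 37
Test divisors in increasing order:
  k=1: 53^1 = 53 mod 126
  k=2: 53^2 = 37 mod 126
  k=3: 53^3 = 37 * 53 = 71 mod 126
  k=4: 53^4 = 109 mod 126
  k=6: 53^6 = 109 * 37 = 1 mod 126  <- first divisor giving 1
Order = 6

6


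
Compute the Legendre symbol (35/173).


p = 173 is prime, so compute (35/173) with the reciprocity algorithm (Jacobi-symbol steps: pull out 2s via (2/n), flip via reciprocity, reduce):
  reciprocity: (35/173) -> +(173/35)
  reduce: (33/35)
  reciprocity: (33/35) -> +(35/33)
  reduce: (2/33)
  pull out 2: (2/33) = +1  (since 33 mod 8 = 1)
  (1/33) = 1
Product of signs = 1
(35/173) = 1

1


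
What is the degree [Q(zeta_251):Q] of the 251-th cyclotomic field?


The degree equals Euler's totient phi(251).
251 = 251
phi(251) = 250

250


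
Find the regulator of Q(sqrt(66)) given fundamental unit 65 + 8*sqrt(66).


epsilon = 65 + 8*sqrt(66)
= 129.9923
R = ln(129.9923)
= 4.8675

4.8675


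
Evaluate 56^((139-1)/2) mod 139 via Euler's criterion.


p = 139 is prime and the exponent is (p-1)/2 = 69, so by Euler's criterion 56^69 = (56/139) = +1 or -1 mod 139.
Compute by square-and-multiply:
  69 = 64 + 4 + 1 (binary 1000101)
  Repeated squaring mod 139: 56^1 = 56, 56^2 = 78, 56^4 = 107, 56^8 = 51, 56^16 = 99, 56^32 = 71, 56^64 = 37
  56^69 = 56^64 * 56^4 * 56^1 = 37 * 107 * 56 mod 139
    37 * 107 = 3959 = 67 mod 139
    67 * 56 = 3752 = 138 mod 139
  56^69 = 138 mod 139
Result 138 = p - 1 = -1 mod 139: 56 is a quadratic non-residue mod 139. As a residue in [0, p-1] the value is 138.
56^69 mod 139 = 138

138


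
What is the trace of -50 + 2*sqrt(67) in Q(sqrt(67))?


Tr(a + b*sqrt(d)) = (a + b*sqrt(d)) + (a - b*sqrt(d)) = 2a
= 2 * (-50)
= -100

-100


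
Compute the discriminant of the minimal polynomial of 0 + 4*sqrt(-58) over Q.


The element 0 + 4*sqrt(-58) has minimal polynomial:
x^2 + 0*x + 928
Discriminant = (0)^2 - 4*(928)
= 0 - 3712
= -3712

-3712


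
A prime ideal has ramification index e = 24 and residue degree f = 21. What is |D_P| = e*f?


|D_P| = e * f
= 24 * 21
= 504

504


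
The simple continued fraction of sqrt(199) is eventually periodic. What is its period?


Run the CF algorithm for sqrt(199).
a_0 = floor(sqrt(199)) = 14; set m_0=0, q_0=1.
Recurrence: m' = q*a - m,  q' = (d - m'^2)/q,  a' = floor((a_0 + m')/q').
  step 1: m=14, q=3, a=9
  step 2: m=13, q=10, a=2
  step 3: m=7, q=15, a=1
  step 4: m=8, q=9, a=2
  step 5: m=10, q=11, a=2
  step 6: m=12, q=5, a=5
  step 7: m=13, q=6, a=4
  step 8: m=11, q=13, a=1
  step 9: m=2, q=15, a=1
  step 10: m=13, q=2, a=13
  step 11: m=13, q=15, a=1
  step 12: m=2, q=13, a=1
  step 13: m=11, q=6, a=4
  step 14: m=13, q=5, a=5
  step 15: m=12, q=11, a=2
  step 16: m=10, q=9, a=2
  step 17: m=8, q=15, a=1
  step 18: m=7, q=10, a=2
  step 19: m=13, q=3, a=9
  step 20: m=14, q=1, a=28
a_20 = 2*a_0 = 28, so the period closes here.
sqrt(199) = [14; 9, 2, 1, 2, 2, 5, 4, 1, 1, 13, 1, 1, 4, 5, 2, 2, 1, 2, 9, 28]
Period length = 20

20


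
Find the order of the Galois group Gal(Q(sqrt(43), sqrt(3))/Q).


The 2 square roots of distinct primes are multiplicatively independent over Q,
so [K:Q] = 2^2 and Gal(K/Q) is isomorphic to (Z/2Z)^2.
|Gal| = 2^2 = 4

4


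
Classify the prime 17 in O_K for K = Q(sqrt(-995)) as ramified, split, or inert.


K = Q(sqrt(-995)). Since d mod 4 = 1, disc(K) = -995.
Check p | disc: -995 mod 17 = 8.
p does not divide disc. Compute Legendre symbol (d/p):
8^((17-1)/2) mod 17 = 1
(d/p) = 1, so p splits: (p) = P*P' with e=1, f=1, g=2.
Therefore p is split.

split


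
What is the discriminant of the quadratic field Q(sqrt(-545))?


For K = Q(sqrt(d)) with d squarefree: disc(K) = d if d = 1 mod 4, and disc(K) = 4d if d = 2 or 3 mod 4.
Here d = -545, and d mod 4 = 3.
d = 3 mod 4, not 1 (O_K = Z[sqrt(d)]), so disc(K) = 4d = 4 * (-545) = -2180

-2180


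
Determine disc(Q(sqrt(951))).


For K = Q(sqrt(d)) with d squarefree: disc(K) = d if d = 1 mod 4, and disc(K) = 4d if d = 2 or 3 mod 4.
Here d = 951, and d mod 4 = 3.
d = 3 mod 4, not 1 (O_K = Z[sqrt(d)]), so disc(K) = 4d = 4 * (951) = 3804

3804


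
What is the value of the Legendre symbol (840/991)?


p = 991 is prime, so compute (840/991) with the reciprocity algorithm (Jacobi-symbol steps: pull out 2s via (2/n), flip via reciprocity, reduce):
  pull out 2: (2/991) = +1  (since 991 mod 8 = 7)
  pull out 2: (2/991) = +1  (since 991 mod 8 = 7)
  pull out 2: (2/991) = +1  (since 991 mod 8 = 7)
  reciprocity: (105/991) -> +(991/105)
  reduce: (46/105)
  pull out 2: (2/105) = +1  (since 105 mod 8 = 1)
  reciprocity: (23/105) -> +(105/23)
  reduce: (13/23)
  reciprocity: (13/23) -> +(23/13)
  reduce: (10/13)
  pull out 2: (2/13) = -1  (since 13 mod 8 = 5)
  reciprocity: (5/13) -> +(13/5)
  reduce: (3/5)
  reciprocity: (3/5) -> +(5/3)
  reduce: (2/3)
  pull out 2: (2/3) = -1  (since 3 mod 8 = 3)
  (1/3) = 1
Product of signs = 1
(840/991) = 1

1


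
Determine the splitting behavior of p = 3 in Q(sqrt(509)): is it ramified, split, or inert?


K = Q(sqrt(509)). Since d mod 4 = 1, disc(K) = 509.
Check p | disc: 509 mod 3 = 2.
p does not divide disc. Compute Legendre symbol (d/p):
2^((3-1)/2) mod 3 = -1
(d/p) = -1, so p is inert: (p) stays prime with e=1, f=2, g=1.
Therefore p is inert.

inert


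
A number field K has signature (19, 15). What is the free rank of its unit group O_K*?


By Dirichlet's unit theorem:
rank = r1 + r2 - 1
= 19 + 15 - 1
= 33

33


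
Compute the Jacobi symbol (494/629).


Compute (494/629) via quadratic reciprocity:
  pull out 2: (2/629) = -1  (since 629 mod 8 = 5)
  reciprocity: (247/629) -> +(629/247)
  reduce: (135/247)
  reciprocity: (135/247) -> -(247/135)
  reduce: (112/135)
  pull out 2: (2/135) = +1  (since 135 mod 8 = 7)
  pull out 2: (2/135) = +1  (since 135 mod 8 = 7)
  pull out 2: (2/135) = +1  (since 135 mod 8 = 7)
  pull out 2: (2/135) = +1  (since 135 mod 8 = 7)
  reciprocity: (7/135) -> -(135/7)
  reduce: (2/7)
  pull out 2: (2/7) = +1  (since 7 mod 8 = 7)
  (1/7) = 1
Product of signs = -1

-1


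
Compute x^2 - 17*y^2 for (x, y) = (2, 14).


x^2 - d*y^2
= 2^2 - 17*14^2
= 4 - 3332
= -3328

-3328


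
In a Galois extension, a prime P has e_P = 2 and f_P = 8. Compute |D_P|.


|D_P| = e * f
= 2 * 8
= 16

16


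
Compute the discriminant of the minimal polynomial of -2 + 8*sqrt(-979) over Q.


The element -2 + 8*sqrt(-979) has minimal polynomial:
x^2 + 4*x + 62660
Discriminant = (4)^2 - 4*(62660)
= 16 - 250640
= -250624

-250624


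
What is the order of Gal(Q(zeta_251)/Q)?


|Gal(Q(zeta_251)/Q)| = phi(251)
= 250

250


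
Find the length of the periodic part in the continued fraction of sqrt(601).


Run the CF algorithm for sqrt(601).
a_0 = floor(sqrt(601)) = 24; set m_0=0, q_0=1.
Recurrence: m' = q*a - m,  q' = (d - m'^2)/q,  a' = floor((a_0 + m')/q').
  step 1: m=24, q=25, a=1
  step 2: m=1, q=24, a=1
  step 3: m=23, q=3, a=15
  step 4: m=22, q=39, a=1
  step 5: m=17, q=8, a=5
  step 6: m=23, q=9, a=5
  step 7: m=22, q=13, a=3
  step 8: m=17, q=24, a=1
  step 9: m=7, q=23, a=1
  step 10: m=16, q=15, a=2
  step 11: m=14, q=27, a=1
  step 12: m=13, q=16, a=2
  step 13: m=19, q=15, a=2
  step 14: m=11, q=32, a=1
  step 15: m=21, q=5, a=9
  step 16: m=24, q=5, a=9
  step 17: m=21, q=32, a=1
  step 18: m=11, q=15, a=2
  step 19: m=19, q=16, a=2
  step 20: m=13, q=27, a=1
  step 21: m=14, q=15, a=2
  step 22: m=16, q=23, a=1
  step 23: m=7, q=24, a=1
  step 24: m=17, q=13, a=3
  step 25: m=22, q=9, a=5
  step 26: m=23, q=8, a=5
  step 27: m=17, q=39, a=1
  step 28: m=22, q=3, a=15
  step 29: m=23, q=24, a=1
  step 30: m=1, q=25, a=1
  step 31: m=24, q=1, a=48
a_31 = 2*a_0 = 48, so the period closes here.
sqrt(601) = [24; 1, 1, 15, 1, 5, 5, 3, 1, 1, 2, 1, 2, 2, 1, 9, 9, 1, 2, 2, 1, 2, 1, 1, 3, 5, 5, 1, 15, 1, 1, 48]
Period length = 31

31


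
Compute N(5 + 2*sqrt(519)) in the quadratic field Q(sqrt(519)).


N(a + b*sqrt(d)) = a^2 - d*b^2
= (5)^2 - (519)*(2)^2
= 25 - 2076
= -2051

-2051


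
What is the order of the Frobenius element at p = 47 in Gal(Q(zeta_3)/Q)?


The Frobenius at p in Gal(Q(zeta_n)/Q) = (Z/nZ)* is the class of p, so its order is ord_3(47), the smallest k >= 1 with 47^k = 1 mod 3.
n = 3 = 3, phi(3) = 2; the order divides phi(n).
Divisors of 2: 1, 2
Repeated squaring mod 3: 47^1 = 2, 47^2 = 1
Test divisors in increasing order:
  k=1: 47^1 = 2 mod 3
  k=2: 47^2 = 1 mod 3  <- first divisor giving 1
Order = 2

2


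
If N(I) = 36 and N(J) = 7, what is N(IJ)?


N(IJ) = N(I) * N(J)
= 36 * 7
= 252

252


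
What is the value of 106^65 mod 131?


p = 131 is prime and the exponent is (p-1)/2 = 65, so by Euler's criterion 106^65 = (106/131) = +1 or -1 mod 131.
Compute by square-and-multiply:
  65 = 64 + 1 (binary 1000001)
  Repeated squaring mod 131: 106^1 = 106, 106^2 = 101, 106^4 = 114, 106^8 = 27, 106^16 = 74, 106^32 = 105, 106^64 = 21
  106^65 = 106^64 * 106^1 = 21 * 106 mod 131
    21 * 106 = 2226 = 130 mod 131
  106^65 = 130 mod 131
Result 130 = p - 1 = -1 mod 131: 106 is a quadratic non-residue mod 131. As a residue in [0, p-1] the value is 130.
106^65 mod 131 = 130

130


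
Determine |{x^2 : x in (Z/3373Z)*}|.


For prime p, the number of non-zero quadratic residues is (p-1)/2.
= (3373-1)/2
= 1686

1686


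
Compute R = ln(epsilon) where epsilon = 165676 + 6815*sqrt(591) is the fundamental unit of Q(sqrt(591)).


epsilon = 165676 + 6815*sqrt(591)
= 331352.0000
R = ln(331352.0000)
= 12.7109

12.7109


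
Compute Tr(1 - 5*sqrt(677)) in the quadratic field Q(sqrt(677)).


Tr(a + b*sqrt(d)) = (a + b*sqrt(d)) + (a - b*sqrt(d)) = 2a
= 2 * (1)
= 2

2


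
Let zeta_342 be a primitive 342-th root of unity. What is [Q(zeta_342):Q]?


The degree equals Euler's totient phi(342).
342 = 2 * 3^2 * 19
phi(342) = 108

108


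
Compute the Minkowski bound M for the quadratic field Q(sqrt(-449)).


d = -449, d mod 4 = 3, so disc(K) = 4d = -1796; |disc(K)| = 1796
Imaginary quadratic field, so n = 2, s = r2 = 1, r1 = 0
M = (n!/n^n) * (4/pi)^s * sqrt(|disc(K)|) = (2!/2^2) * (4/pi)^1 * sqrt(1796)
= 0.5 * 1.273240 * 42.379240
= 26.9795

26.9795


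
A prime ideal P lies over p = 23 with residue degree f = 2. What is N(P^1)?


N(P^a) = p^(a*f)
= 23^(1*2)
= 23^2
= 529

529


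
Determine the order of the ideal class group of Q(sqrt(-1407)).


K = Q(sqrt(-1407)). d mod 4 = 1, so D = disc(K) = d = -1407
h(K) equals the number of primitive reduced positive-definite forms (a, b, c) = a*x^2 + b*x*y + c*y^2 with b^2 - 4ac = D,
where reduced means |b| <= a <= c, with b >= 0 whenever |b| = a or a = c, and primitive means gcd(a, b, c) = 1.
Reduced forces 3a^2 <= |D| = 1407, so 1 <= a <= 21; b must have the parity of D, and c = (b^2 - D)/(4a) must be an integer >= a.
Enumerate a = 1..21, b in [-a, a]:
  a=1: (1, 1, 352)  [1]
  a=2: (2, -1, 176), (2, 1, 176)  [2]
  a=3: (3, 3, 118)  [1]
  a=4: (4, -1, 88), (4, 1, 88)  [2]
  a=5: none
  a=6: (6, -3, 59), (6, 3, 59)  [2]
  a=7: (7, 7, 52)  [1]
  a=8: (8, -1, 44), (8, 1, 44)  [2]
  a=9..10: none
  a=11: (11, -1, 32), (11, 1, 32)  [2]
  a=12: (12, -9, 31), (12, 9, 31)  [2]
  a=13: (13, -7, 28), (13, 7, 28)  [2]
  a=14: (14, -7, 26), (14, 7, 26)  [2]
  a=15: none
  a=16: (16, -1, 22), (16, 1, 22)  [2]
  a=17: (17, -15, 24), (17, 15, 24)  [2]
  a=18..20: none
  a=21: (21, 21, 22)  [1]
Total reduced forms: 1 + 2 + 1 + 2 + 2 + 1 + 2 + 2 + 2 + 2 + 2 + 2 + 2 + 1 = 24
h = 24

24


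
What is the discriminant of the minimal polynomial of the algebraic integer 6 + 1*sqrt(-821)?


The element 6 + 1*sqrt(-821) has minimal polynomial:
x^2 - 12*x + 857
Discriminant = (-12)^2 - 4*(857)
= 144 - 3428
= -3284

-3284


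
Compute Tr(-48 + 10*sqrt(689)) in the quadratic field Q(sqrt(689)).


Tr(a + b*sqrt(d)) = (a + b*sqrt(d)) + (a - b*sqrt(d)) = 2a
= 2 * (-48)
= -96

-96


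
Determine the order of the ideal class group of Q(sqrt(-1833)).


K = Q(sqrt(-1833)). d mod 4 = 3, so D = disc(K) = 4d = -7332
h(K) equals the number of primitive reduced positive-definite forms (a, b, c) = a*x^2 + b*x*y + c*y^2 with b^2 - 4ac = D,
where reduced means |b| <= a <= c, with b >= 0 whenever |b| = a or a = c, and primitive means gcd(a, b, c) = 1.
Reduced forces 3a^2 <= |D| = 7332, so 1 <= a <= 49; b must have the parity of D, and c = (b^2 - D)/(4a) must be an integer >= a.
Enumerate a = 1..49, b in [-a, a]:
  a=1: (1, 0, 1833)  [1]
  a=2: (2, 2, 917)  [1]
  a=3: (3, 0, 611)  [1]
  a=4..5: none
  a=6: (6, 6, 307)  [1]
  a=7: (7, -2, 262), (7, 2, 262)  [2]
  a=8..10: none
  a=11: (11, -4, 167), (11, 4, 167)  [2]
  a=12: none
  a=13: (13, 0, 141)  [1]
  a=14: (14, -2, 131), (14, 2, 131)  [2]
  a=15..20: none
  a=21: (21, -12, 89), (21, 12, 89)  [2]
  a=22: (22, -18, 87), (22, 18, 87)  [2]
  a=23..25: none
  a=26: (26, 26, 77)  [1]
  a=27..28: none
  a=29: (29, -18, 66), (29, 18, 66)  [2]
  a=30..32: none
  a=33: (33, -18, 58), (33, 18, 58)  [2]
  a=34..38: none
  a=39: (39, 0, 47)  [1]
  a=40..41: none
  a=42: (42, -30, 49), (42, 30, 49)  [2]
  a=43: (43, 8, 43)  [1]
  a=44..49: none
Total reduced forms: 1 + 1 + 1 + 1 + 2 + 2 + 1 + 2 + 2 + 2 + 1 + 2 + 2 + 1 + 2 + 1 = 24
h = 24

24


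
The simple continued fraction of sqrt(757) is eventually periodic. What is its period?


Run the CF algorithm for sqrt(757).
a_0 = floor(sqrt(757)) = 27; set m_0=0, q_0=1.
Recurrence: m' = q*a - m,  q' = (d - m'^2)/q,  a' = floor((a_0 + m')/q').
  step 1: m=27, q=28, a=1
  step 2: m=1, q=27, a=1
  step 3: m=26, q=3, a=17
  step 4: m=25, q=44, a=1
  step 5: m=19, q=9, a=5
  step 6: m=26, q=9, a=5
  step 7: m=19, q=44, a=1
  step 8: m=25, q=3, a=17
  step 9: m=26, q=27, a=1
  step 10: m=1, q=28, a=1
  step 11: m=27, q=1, a=54
a_11 = 2*a_0 = 54, so the period closes here.
sqrt(757) = [27; 1, 1, 17, 1, 5, 5, 1, 17, 1, 1, 54]
Period length = 11

11


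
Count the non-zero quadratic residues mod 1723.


For prime p, the number of non-zero quadratic residues is (p-1)/2.
= (1723-1)/2
= 861

861


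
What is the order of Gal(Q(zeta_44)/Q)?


|Gal(Q(zeta_44)/Q)| = phi(44)
= 20

20


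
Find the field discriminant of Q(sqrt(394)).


For K = Q(sqrt(d)) with d squarefree: disc(K) = d if d = 1 mod 4, and disc(K) = 4d if d = 2 or 3 mod 4.
Here d = 394, and d mod 4 = 2.
d = 2 mod 4, not 1 (O_K = Z[sqrt(d)]), so disc(K) = 4d = 4 * (394) = 1576

1576


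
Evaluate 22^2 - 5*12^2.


x^2 - d*y^2
= 22^2 - 5*12^2
= 484 - 720
= -236

-236


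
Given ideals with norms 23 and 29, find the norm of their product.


N(IJ) = N(I) * N(J)
= 23 * 29
= 667

667


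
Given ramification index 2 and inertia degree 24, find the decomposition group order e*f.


|D_P| = e * f
= 2 * 24
= 48

48


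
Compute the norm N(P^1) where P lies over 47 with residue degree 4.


N(P^a) = p^(a*f)
= 47^(1*4)
= 47^4
= 4879681

4879681


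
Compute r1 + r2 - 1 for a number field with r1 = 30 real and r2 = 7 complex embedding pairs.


By Dirichlet's unit theorem:
rank = r1 + r2 - 1
= 30 + 7 - 1
= 36

36


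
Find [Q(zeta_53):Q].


The degree equals Euler's totient phi(53).
53 = 53
phi(53) = 52

52


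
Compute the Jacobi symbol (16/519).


Compute (16/519) via quadratic reciprocity:
  pull out 2: (2/519) = +1  (since 519 mod 8 = 7)
  pull out 2: (2/519) = +1  (since 519 mod 8 = 7)
  pull out 2: (2/519) = +1  (since 519 mod 8 = 7)
  pull out 2: (2/519) = +1  (since 519 mod 8 = 7)
  (1/519) = 1
Product of signs = 1

1


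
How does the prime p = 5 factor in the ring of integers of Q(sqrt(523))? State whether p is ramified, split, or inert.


K = Q(sqrt(523)). Since d mod 4 = 3, disc(K) = 2092.
Check p | disc: 2092 mod 5 = 2.
p does not divide disc. Compute Legendre symbol (d/p):
3^((5-1)/2) mod 5 = -1
(d/p) = -1, so p is inert: (p) stays prime with e=1, f=2, g=1.
Therefore p is inert.

inert


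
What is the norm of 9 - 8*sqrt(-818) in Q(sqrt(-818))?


N(a + b*sqrt(d)) = a^2 - d*b^2
= (9)^2 - (-818)*(-8)^2
= 81 + 52352
= 52433

52433


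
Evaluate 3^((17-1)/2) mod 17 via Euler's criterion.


p = 17 is prime and the exponent is (p-1)/2 = 8, so by Euler's criterion 3^8 = (3/17) = +1 or -1 mod 17.
Compute by square-and-multiply:
  8 = 8 (binary 1000)
  Repeated squaring mod 17: 3^1 = 3, 3^2 = 9, 3^4 = 13, 3^8 = 16
  3^8 = 16 mod 17
Result 16 = p - 1 = -1 mod 17: 3 is a quadratic non-residue mod 17. As a residue in [0, p-1] the value is 16.
3^8 mod 17 = 16

16


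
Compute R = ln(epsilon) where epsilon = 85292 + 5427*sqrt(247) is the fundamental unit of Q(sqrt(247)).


epsilon = 85292 + 5427*sqrt(247)
= 170584.0000
R = ln(170584.0000)
= 12.0470

12.0470


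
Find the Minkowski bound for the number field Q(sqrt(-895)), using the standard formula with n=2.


d = -895, d mod 4 = 1, so disc(K) = d = -895; |disc(K)| = 895
Imaginary quadratic field, so n = 2, s = r2 = 1, r1 = 0
M = (n!/n^n) * (4/pi)^s * sqrt(|disc(K)|) = (2!/2^2) * (4/pi)^1 * sqrt(895)
= 0.5 * 1.273240 * 29.916551
= 19.0455

19.0455


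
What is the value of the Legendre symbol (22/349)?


p = 349 is prime, so compute (22/349) with the reciprocity algorithm (Jacobi-symbol steps: pull out 2s via (2/n), flip via reciprocity, reduce):
  pull out 2: (2/349) = -1  (since 349 mod 8 = 5)
  reciprocity: (11/349) -> +(349/11)
  reduce: (8/11)
  pull out 2: (2/11) = -1  (since 11 mod 8 = 3)
  pull out 2: (2/11) = -1  (since 11 mod 8 = 3)
  pull out 2: (2/11) = -1  (since 11 mod 8 = 3)
  (1/11) = 1
Product of signs = 1
(22/349) = 1

1


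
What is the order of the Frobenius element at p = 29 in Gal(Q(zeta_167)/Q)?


The Frobenius at p in Gal(Q(zeta_n)/Q) = (Z/nZ)* is the class of p, so its order is ord_167(29), the smallest k >= 1 with 29^k = 1 mod 167.
n = 167 = 167, phi(167) = 166; the order divides phi(n).
Divisors of 166: 1, 2, 83, 166
Repeated squaring mod 167: 29^1 = 29, 29^2 = 6, 29^4 = 36, 29^8 = 127, 29^16 = 97, 29^32 = 57, 29^64 = 76, 29^128 = 98
Test divisors in increasing order:
  k=1: 29^1 = 29 mod 167
  k=2: 29^2 = 6 mod 167
  k=83: 29^83 = 76 * 97 * 6 * 29 = 1 mod 167  <- first divisor giving 1
Order = 83

83


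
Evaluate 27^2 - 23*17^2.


x^2 - d*y^2
= 27^2 - 23*17^2
= 729 - 6647
= -5918

-5918


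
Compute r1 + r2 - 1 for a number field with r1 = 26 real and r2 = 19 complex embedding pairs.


By Dirichlet's unit theorem:
rank = r1 + r2 - 1
= 26 + 19 - 1
= 44

44


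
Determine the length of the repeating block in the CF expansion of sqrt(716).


Run the CF algorithm for sqrt(716).
a_0 = floor(sqrt(716)) = 26; set m_0=0, q_0=1.
Recurrence: m' = q*a - m,  q' = (d - m'^2)/q,  a' = floor((a_0 + m')/q').
  step 1: m=26, q=40, a=1
  step 2: m=14, q=13, a=3
  step 3: m=25, q=7, a=7
  step 4: m=24, q=20, a=2
  step 5: m=16, q=23, a=1
  step 6: m=7, q=29, a=1
  step 7: m=22, q=8, a=6
  step 8: m=26, q=5, a=10
  step 9: m=24, q=28, a=1
  step 10: m=4, q=25, a=1
  step 11: m=21, q=11, a=4
  step 12: m=23, q=17, a=2
  step 13: m=11, q=35, a=1
  step 14: m=24, q=4, a=12
  step 15: m=24, q=35, a=1
  step 16: m=11, q=17, a=2
  step 17: m=23, q=11, a=4
  step 18: m=21, q=25, a=1
  step 19: m=4, q=28, a=1
  step 20: m=24, q=5, a=10
  step 21: m=26, q=8, a=6
  step 22: m=22, q=29, a=1
  step 23: m=7, q=23, a=1
  step 24: m=16, q=20, a=2
  step 25: m=24, q=7, a=7
  step 26: m=25, q=13, a=3
  step 27: m=14, q=40, a=1
  step 28: m=26, q=1, a=52
a_28 = 2*a_0 = 52, so the period closes here.
sqrt(716) = [26; 1, 3, 7, 2, 1, 1, 6, 10, 1, 1, 4, 2, 1, 12, 1, 2, 4, 1, 1, 10, 6, 1, 1, 2, 7, 3, 1, 52]
Period length = 28

28


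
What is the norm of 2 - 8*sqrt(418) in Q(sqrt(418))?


N(a + b*sqrt(d)) = a^2 - d*b^2
= (2)^2 - (418)*(-8)^2
= 4 - 26752
= -26748

-26748


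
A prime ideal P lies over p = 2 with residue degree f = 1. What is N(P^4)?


N(P^a) = p^(a*f)
= 2^(4*1)
= 2^4
= 16

16


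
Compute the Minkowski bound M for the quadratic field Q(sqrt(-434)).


d = -434, d mod 4 = 2, so disc(K) = 4d = -1736; |disc(K)| = 1736
Imaginary quadratic field, so n = 2, s = r2 = 1, r1 = 0
M = (n!/n^n) * (4/pi)^s * sqrt(|disc(K)|) = (2!/2^2) * (4/pi)^1 * sqrt(1736)
= 0.5 * 1.273240 * 41.665333
= 26.5250

26.5250


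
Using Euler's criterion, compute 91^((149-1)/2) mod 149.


p = 149 is prime and the exponent is (p-1)/2 = 74, so by Euler's criterion 91^74 = (91/149) = +1 or -1 mod 149.
Compute by square-and-multiply:
  74 = 64 + 8 + 2 (binary 1001010)
  Repeated squaring mod 149: 91^1 = 91, 91^2 = 86, 91^4 = 95, 91^8 = 85, 91^16 = 73, 91^32 = 114, 91^64 = 33
  91^74 = 91^64 * 91^8 * 91^2 = 33 * 85 * 86 mod 149
    33 * 85 = 2805 = 123 mod 149
    123 * 86 = 10578 = 148 mod 149
  91^74 = 148 mod 149
Result 148 = p - 1 = -1 mod 149: 91 is a quadratic non-residue mod 149. As a residue in [0, p-1] the value is 148.
91^74 mod 149 = 148

148


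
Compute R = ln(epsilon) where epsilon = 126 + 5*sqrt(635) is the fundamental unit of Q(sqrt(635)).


epsilon = 126 + 5*sqrt(635)
= 251.9960
R = ln(251.9960)
= 5.5294

5.5294


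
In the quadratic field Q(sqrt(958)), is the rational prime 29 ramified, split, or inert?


K = Q(sqrt(958)). Since d mod 4 = 2, disc(K) = 3832.
Check p | disc: 3832 mod 29 = 4.
p does not divide disc. Compute Legendre symbol (d/p):
1^((29-1)/2) mod 29 = 1
(d/p) = 1, so p splits: (p) = P*P' with e=1, f=1, g=2.
Therefore p is split.

split


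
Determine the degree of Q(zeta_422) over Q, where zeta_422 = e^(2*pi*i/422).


The degree equals Euler's totient phi(422).
422 = 2 * 211
phi(422) = 210

210


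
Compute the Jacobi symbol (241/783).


Compute (241/783) via quadratic reciprocity:
  reciprocity: (241/783) -> +(783/241)
  reduce: (60/241)
  pull out 2: (2/241) = +1  (since 241 mod 8 = 1)
  pull out 2: (2/241) = +1  (since 241 mod 8 = 1)
  reciprocity: (15/241) -> +(241/15)
  reduce: (1/15)
  (1/15) = 1
Product of signs = 1

1


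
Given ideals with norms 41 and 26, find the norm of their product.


N(IJ) = N(I) * N(J)
= 41 * 26
= 1066

1066


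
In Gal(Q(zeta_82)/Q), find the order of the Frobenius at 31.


The Frobenius at p in Gal(Q(zeta_n)/Q) = (Z/nZ)* is the class of p, so its order is ord_82(31), the smallest k >= 1 with 31^k = 1 mod 82.
n = 82 = 2 * 41, phi(82) = 40; the order divides phi(n).
Divisors of 40: 1, 2, 4, 5, 8, 10, 20, 40
Repeated squaring mod 82: 31^1 = 31, 31^2 = 59, 31^4 = 37, 31^8 = 57, 31^16 = 51, 31^32 = 59
Test divisors in increasing order:
  k=1: 31^1 = 31 mod 82
  k=2: 31^2 = 59 mod 82
  k=4: 31^4 = 37 mod 82
  k=5: 31^5 = 37 * 31 = 81 mod 82
  k=8: 31^8 = 57 mod 82
  k=10: 31^10 = 57 * 59 = 1 mod 82  <- first divisor giving 1
Order = 10

10


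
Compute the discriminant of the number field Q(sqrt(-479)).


For K = Q(sqrt(d)) with d squarefree: disc(K) = d if d = 1 mod 4, and disc(K) = 4d if d = 2 or 3 mod 4.
Here d = -479, and d mod 4 = 1.
d = 1 mod 4 (O_K = Z[(1+sqrt(d))/2]), so disc(K) = d = -479

-479


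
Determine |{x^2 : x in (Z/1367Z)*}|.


For prime p, the number of non-zero quadratic residues is (p-1)/2.
= (1367-1)/2
= 683

683


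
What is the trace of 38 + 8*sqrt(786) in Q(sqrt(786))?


Tr(a + b*sqrt(d)) = (a + b*sqrt(d)) + (a - b*sqrt(d)) = 2a
= 2 * (38)
= 76

76


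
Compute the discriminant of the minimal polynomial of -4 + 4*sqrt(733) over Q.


The element -4 + 4*sqrt(733) has minimal polynomial:
x^2 + 8*x - 11712
Discriminant = (8)^2 - 4*(-11712)
= 64 + 46848
= 46912

46912


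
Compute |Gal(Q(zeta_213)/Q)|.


|Gal(Q(zeta_213)/Q)| = phi(213)
= 140

140


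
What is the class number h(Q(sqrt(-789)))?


K = Q(sqrt(-789)). d mod 4 = 3, so D = disc(K) = 4d = -3156
h(K) equals the number of primitive reduced positive-definite forms (a, b, c) = a*x^2 + b*x*y + c*y^2 with b^2 - 4ac = D,
where reduced means |b| <= a <= c, with b >= 0 whenever |b| = a or a = c, and primitive means gcd(a, b, c) = 1.
Reduced forces 3a^2 <= |D| = 3156, so 1 <= a <= 32; b must have the parity of D, and c = (b^2 - D)/(4a) must be an integer >= a.
Enumerate a = 1..32, b in [-a, a]:
  a=1: (1, 0, 789)  [1]
  a=2: (2, 2, 395)  [1]
  a=3: (3, 0, 263)  [1]
  a=4: none
  a=5: (5, -2, 158), (5, 2, 158)  [2]
  a=6: (6, 6, 133)  [1]
  a=7: (7, -6, 114), (7, 6, 114)  [2]
  a=8..9: none
  a=10: (10, -2, 79), (10, 2, 79)  [2]
  a=11: (11, -10, 74), (11, 10, 74)  [2]
  a=12: none
  a=13: (13, -4, 61), (13, 4, 61)  [2]
  a=14: (14, -6, 57), (14, 6, 57)  [2]
  a=15: (15, -12, 55), (15, 12, 55)  [2]
  a=16..18: none
  a=19: (19, -6, 42), (19, 6, 42)  [2]
  a=20: none
  a=21: (21, -6, 38), (21, 6, 38)  [2]
  a=22: (22, -10, 37), (22, 10, 37)  [2]
  a=23: (23, -8, 35), (23, 8, 35)  [2]
  a=24: none
  a=25: (25, -12, 33), (25, 12, 33)  [2]
  a=26: (26, -22, 35), (26, 22, 35)  [2]
  a=27..28: none
  a=29: (29, -18, 30), (29, 18, 30)  [2]
  a=30..32: none
Total reduced forms: 1 + 1 + 1 + 2 + 1 + 2 + 2 + 2 + 2 + 2 + 2 + 2 + 2 + 2 + 2 + 2 + 2 + 2 = 32
h = 32

32


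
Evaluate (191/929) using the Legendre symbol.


p = 929 is prime, so compute (191/929) with the reciprocity algorithm (Jacobi-symbol steps: pull out 2s via (2/n), flip via reciprocity, reduce):
  reciprocity: (191/929) -> +(929/191)
  reduce: (165/191)
  reciprocity: (165/191) -> +(191/165)
  reduce: (26/165)
  pull out 2: (2/165) = -1  (since 165 mod 8 = 5)
  reciprocity: (13/165) -> +(165/13)
  reduce: (9/13)
  reciprocity: (9/13) -> +(13/9)
  reduce: (4/9)
  pull out 2: (2/9) = +1  (since 9 mod 8 = 1)
  pull out 2: (2/9) = +1  (since 9 mod 8 = 1)
  (1/9) = 1
Product of signs = -1
(191/929) = -1

-1


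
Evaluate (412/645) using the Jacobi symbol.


Compute (412/645) via quadratic reciprocity:
  pull out 2: (2/645) = -1  (since 645 mod 8 = 5)
  pull out 2: (2/645) = -1  (since 645 mod 8 = 5)
  reciprocity: (103/645) -> +(645/103)
  reduce: (27/103)
  reciprocity: (27/103) -> -(103/27)
  reduce: (22/27)
  pull out 2: (2/27) = -1  (since 27 mod 8 = 3)
  reciprocity: (11/27) -> -(27/11)
  reduce: (5/11)
  reciprocity: (5/11) -> +(11/5)
  reduce: (1/5)
  (1/5) = 1
Product of signs = -1

-1


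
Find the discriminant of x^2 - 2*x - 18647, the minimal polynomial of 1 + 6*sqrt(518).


The element 1 + 6*sqrt(518) has minimal polynomial:
x^2 - 2*x - 18647
Discriminant = (-2)^2 - 4*(-18647)
= 4 + 74588
= 74592

74592


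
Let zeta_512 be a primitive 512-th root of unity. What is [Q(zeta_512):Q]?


The degree equals Euler's totient phi(512).
512 = 2^9
phi(512) = 256

256


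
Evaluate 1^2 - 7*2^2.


x^2 - d*y^2
= 1^2 - 7*2^2
= 1 - 28
= -27

-27


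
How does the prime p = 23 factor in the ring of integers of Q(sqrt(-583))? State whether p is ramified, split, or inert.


K = Q(sqrt(-583)). Since d mod 4 = 1, disc(K) = -583.
Check p | disc: -583 mod 23 = 15.
p does not divide disc. Compute Legendre symbol (d/p):
15^((23-1)/2) mod 23 = -1
(d/p) = -1, so p is inert: (p) stays prime with e=1, f=2, g=1.
Therefore p is inert.

inert


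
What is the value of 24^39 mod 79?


p = 79 is prime and the exponent is (p-1)/2 = 39, so by Euler's criterion 24^39 = (24/79) = +1 or -1 mod 79.
Compute by square-and-multiply:
  39 = 32 + 4 + 2 + 1 (binary 100111)
  Repeated squaring mod 79: 24^1 = 24, 24^2 = 23, 24^4 = 55, 24^8 = 23, 24^16 = 55, 24^32 = 23
  24^39 = 24^32 * 24^4 * 24^2 * 24^1 = 23 * 55 * 23 * 24 mod 79
    23 * 55 = 1265 = 1 mod 79
    1 * 23 = 23 = 23 mod 79
    23 * 24 = 552 = 78 mod 79
  24^39 = 78 mod 79
Result 78 = p - 1 = -1 mod 79: 24 is a quadratic non-residue mod 79. As a residue in [0, p-1] the value is 78.
24^39 mod 79 = 78

78


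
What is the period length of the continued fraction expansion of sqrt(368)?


Run the CF algorithm for sqrt(368).
a_0 = floor(sqrt(368)) = 19; set m_0=0, q_0=1.
Recurrence: m' = q*a - m,  q' = (d - m'^2)/q,  a' = floor((a_0 + m')/q').
  step 1: m=19, q=7, a=5
  step 2: m=16, q=16, a=2
  step 3: m=16, q=7, a=5
  step 4: m=19, q=1, a=38
a_4 = 2*a_0 = 38, so the period closes here.
sqrt(368) = [19; 5, 2, 5, 38]
Period length = 4

4


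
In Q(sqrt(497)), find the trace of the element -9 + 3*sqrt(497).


Tr(a + b*sqrt(d)) = (a + b*sqrt(d)) + (a - b*sqrt(d)) = 2a
= 2 * (-9)
= -18

-18


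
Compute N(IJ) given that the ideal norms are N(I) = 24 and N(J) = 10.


N(IJ) = N(I) * N(J)
= 24 * 10
= 240

240


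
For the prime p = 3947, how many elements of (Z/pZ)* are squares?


For prime p, the number of non-zero quadratic residues is (p-1)/2.
= (3947-1)/2
= 1973

1973


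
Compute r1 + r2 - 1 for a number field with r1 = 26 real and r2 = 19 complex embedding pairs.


By Dirichlet's unit theorem:
rank = r1 + r2 - 1
= 26 + 19 - 1
= 44

44


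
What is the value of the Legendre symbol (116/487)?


p = 487 is prime, so compute (116/487) with the reciprocity algorithm (Jacobi-symbol steps: pull out 2s via (2/n), flip via reciprocity, reduce):
  pull out 2: (2/487) = +1  (since 487 mod 8 = 7)
  pull out 2: (2/487) = +1  (since 487 mod 8 = 7)
  reciprocity: (29/487) -> +(487/29)
  reduce: (23/29)
  reciprocity: (23/29) -> +(29/23)
  reduce: (6/23)
  pull out 2: (2/23) = +1  (since 23 mod 8 = 7)
  reciprocity: (3/23) -> -(23/3)
  reduce: (2/3)
  pull out 2: (2/3) = -1  (since 3 mod 8 = 3)
  (1/3) = 1
Product of signs = 1
(116/487) = 1

1


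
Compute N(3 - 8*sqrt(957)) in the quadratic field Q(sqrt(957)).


N(a + b*sqrt(d)) = a^2 - d*b^2
= (3)^2 - (957)*(-8)^2
= 9 - 61248
= -61239

-61239


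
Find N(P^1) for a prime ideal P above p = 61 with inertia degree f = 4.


N(P^a) = p^(a*f)
= 61^(1*4)
= 61^4
= 13845841

13845841


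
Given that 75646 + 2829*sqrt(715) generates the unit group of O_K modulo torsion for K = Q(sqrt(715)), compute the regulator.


epsilon = 75646 + 2829*sqrt(715)
= 151292.0000
R = ln(151292.0000)
= 11.9270

11.9270


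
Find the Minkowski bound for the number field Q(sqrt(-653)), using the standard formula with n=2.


d = -653, d mod 4 = 3, so disc(K) = 4d = -2612; |disc(K)| = 2612
Imaginary quadratic field, so n = 2, s = r2 = 1, r1 = 0
M = (n!/n^n) * (4/pi)^s * sqrt(|disc(K)|) = (2!/2^2) * (4/pi)^1 * sqrt(2612)
= 0.5 * 1.273240 * 51.107729
= 32.5362

32.5362


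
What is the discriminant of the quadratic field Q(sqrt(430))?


For K = Q(sqrt(d)) with d squarefree: disc(K) = d if d = 1 mod 4, and disc(K) = 4d if d = 2 or 3 mod 4.
Here d = 430, and d mod 4 = 2.
d = 2 mod 4, not 1 (O_K = Z[sqrt(d)]), so disc(K) = 4d = 4 * (430) = 1720

1720


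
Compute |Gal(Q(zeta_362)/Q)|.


|Gal(Q(zeta_362)/Q)| = phi(362)
= 180

180


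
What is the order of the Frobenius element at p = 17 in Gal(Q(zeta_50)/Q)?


The Frobenius at p in Gal(Q(zeta_n)/Q) = (Z/nZ)* is the class of p, so its order is ord_50(17), the smallest k >= 1 with 17^k = 1 mod 50.
n = 50 = 2 * 5^2, phi(50) = 20; the order divides phi(n).
Divisors of 20: 1, 2, 4, 5, 10, 20
Repeated squaring mod 50: 17^1 = 17, 17^2 = 39, 17^4 = 21, 17^8 = 41, 17^16 = 31
Test divisors in increasing order:
  k=1: 17^1 = 17 mod 50
  k=2: 17^2 = 39 mod 50
  k=4: 17^4 = 21 mod 50
  k=5: 17^5 = 21 * 17 = 7 mod 50
  k=10: 17^10 = 41 * 39 = 49 mod 50
  k=20: 17^20 = 31 * 21 = 1 mod 50  <- first divisor giving 1
Order = 20

20
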